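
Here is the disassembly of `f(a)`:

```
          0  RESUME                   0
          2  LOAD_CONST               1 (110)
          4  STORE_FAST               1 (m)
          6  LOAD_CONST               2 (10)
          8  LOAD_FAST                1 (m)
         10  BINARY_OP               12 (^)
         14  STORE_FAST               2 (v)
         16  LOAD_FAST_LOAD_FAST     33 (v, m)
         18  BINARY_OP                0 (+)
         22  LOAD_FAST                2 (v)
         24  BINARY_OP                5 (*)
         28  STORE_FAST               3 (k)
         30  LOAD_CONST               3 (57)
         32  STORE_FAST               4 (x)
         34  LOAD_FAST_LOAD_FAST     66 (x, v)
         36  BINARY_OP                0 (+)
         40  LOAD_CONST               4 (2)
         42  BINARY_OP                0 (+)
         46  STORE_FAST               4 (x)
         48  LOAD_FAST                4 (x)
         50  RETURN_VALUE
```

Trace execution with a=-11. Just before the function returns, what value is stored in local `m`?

LOAD_CONST → push 110. Stack: [110]
STORE_FAST m → m=110. Stack: []
LOAD_CONST → push 10. Stack: [10]
LOAD_FAST m → push 110. Stack: [10, 110]
BINARY_OP ^ → 10 ^ 110 = 100. Stack: [100]
STORE_FAST v → v=100. Stack: []
LOAD_FAST_LOAD_FAST v,m → push 100,110. Stack: [100, 110]
BINARY_OP + → 100 + 110 = 210. Stack: [210]
LOAD_FAST v → push 100. Stack: [210, 100]
BINARY_OP * → 210 * 100 = 21000. Stack: [21000]
STORE_FAST k → k=21000. Stack: []
LOAD_CONST → push 57. Stack: [57]
STORE_FAST x → x=57. Stack: []
LOAD_FAST_LOAD_FAST x,v → push 57,100. Stack: [57, 100]
BINARY_OP + → 57 + 100 = 157. Stack: [157]
LOAD_CONST → push 2. Stack: [157, 2]
BINARY_OP + → 157 + 2 = 159. Stack: [159]
STORE_FAST x → x=159. Stack: []
LOAD_FAST x → push 159. Stack: [159]
RETURN_VALUE → return 159.

110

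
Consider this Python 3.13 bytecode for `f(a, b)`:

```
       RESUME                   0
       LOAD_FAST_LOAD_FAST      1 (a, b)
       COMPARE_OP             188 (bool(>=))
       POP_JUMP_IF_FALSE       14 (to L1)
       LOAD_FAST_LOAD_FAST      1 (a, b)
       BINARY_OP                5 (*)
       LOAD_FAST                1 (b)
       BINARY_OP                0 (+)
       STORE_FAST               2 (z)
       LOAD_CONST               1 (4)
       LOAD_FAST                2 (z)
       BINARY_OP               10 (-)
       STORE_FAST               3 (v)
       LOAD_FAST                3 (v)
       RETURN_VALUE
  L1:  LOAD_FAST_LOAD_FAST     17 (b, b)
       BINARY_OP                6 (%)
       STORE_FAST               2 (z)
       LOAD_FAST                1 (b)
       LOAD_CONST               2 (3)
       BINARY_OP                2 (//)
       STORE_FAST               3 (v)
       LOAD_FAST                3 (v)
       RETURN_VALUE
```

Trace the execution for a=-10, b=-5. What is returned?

-2

LOAD_FAST_LOAD_FAST a,b → push -10,-5. Stack: [-10, -5]
COMPARE_OP bool(>=) → -10 vs -5 = False. Stack: [False]
POP_JUMP_IF_FALSE → pop False; jump. Stack: []
LOAD_FAST_LOAD_FAST b,b → push -5,-5. Stack: [-5, -5]
BINARY_OP % → -5 % -5 = 0. Stack: [0]
STORE_FAST z → z=0. Stack: []
LOAD_FAST b → push -5. Stack: [-5]
LOAD_CONST → push 3. Stack: [-5, 3]
BINARY_OP // → -5 // 3 = -2. Stack: [-2]
STORE_FAST v → v=-2. Stack: []
LOAD_FAST v → push -2. Stack: [-2]
RETURN_VALUE → return -2.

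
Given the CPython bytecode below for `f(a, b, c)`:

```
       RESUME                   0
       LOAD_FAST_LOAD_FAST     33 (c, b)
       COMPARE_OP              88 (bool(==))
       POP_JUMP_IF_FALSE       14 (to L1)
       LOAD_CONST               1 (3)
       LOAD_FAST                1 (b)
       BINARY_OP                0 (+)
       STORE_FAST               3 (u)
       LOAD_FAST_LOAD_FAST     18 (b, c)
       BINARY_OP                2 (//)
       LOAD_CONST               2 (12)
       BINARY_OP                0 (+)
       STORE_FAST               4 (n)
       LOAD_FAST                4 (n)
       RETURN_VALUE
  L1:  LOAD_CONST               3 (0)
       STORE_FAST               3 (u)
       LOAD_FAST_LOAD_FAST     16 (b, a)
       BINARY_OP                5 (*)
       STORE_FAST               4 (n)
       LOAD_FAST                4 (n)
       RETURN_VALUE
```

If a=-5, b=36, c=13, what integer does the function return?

LOAD_FAST_LOAD_FAST c,b → push 13,36. Stack: [13, 36]
COMPARE_OP bool(==) → 13 vs 36 = False. Stack: [False]
POP_JUMP_IF_FALSE → pop False; jump. Stack: []
LOAD_CONST → push 0. Stack: [0]
STORE_FAST u → u=0. Stack: []
LOAD_FAST_LOAD_FAST b,a → push 36,-5. Stack: [36, -5]
BINARY_OP * → 36 * -5 = -180. Stack: [-180]
STORE_FAST n → n=-180. Stack: []
LOAD_FAST n → push -180. Stack: [-180]
RETURN_VALUE → return -180.

-180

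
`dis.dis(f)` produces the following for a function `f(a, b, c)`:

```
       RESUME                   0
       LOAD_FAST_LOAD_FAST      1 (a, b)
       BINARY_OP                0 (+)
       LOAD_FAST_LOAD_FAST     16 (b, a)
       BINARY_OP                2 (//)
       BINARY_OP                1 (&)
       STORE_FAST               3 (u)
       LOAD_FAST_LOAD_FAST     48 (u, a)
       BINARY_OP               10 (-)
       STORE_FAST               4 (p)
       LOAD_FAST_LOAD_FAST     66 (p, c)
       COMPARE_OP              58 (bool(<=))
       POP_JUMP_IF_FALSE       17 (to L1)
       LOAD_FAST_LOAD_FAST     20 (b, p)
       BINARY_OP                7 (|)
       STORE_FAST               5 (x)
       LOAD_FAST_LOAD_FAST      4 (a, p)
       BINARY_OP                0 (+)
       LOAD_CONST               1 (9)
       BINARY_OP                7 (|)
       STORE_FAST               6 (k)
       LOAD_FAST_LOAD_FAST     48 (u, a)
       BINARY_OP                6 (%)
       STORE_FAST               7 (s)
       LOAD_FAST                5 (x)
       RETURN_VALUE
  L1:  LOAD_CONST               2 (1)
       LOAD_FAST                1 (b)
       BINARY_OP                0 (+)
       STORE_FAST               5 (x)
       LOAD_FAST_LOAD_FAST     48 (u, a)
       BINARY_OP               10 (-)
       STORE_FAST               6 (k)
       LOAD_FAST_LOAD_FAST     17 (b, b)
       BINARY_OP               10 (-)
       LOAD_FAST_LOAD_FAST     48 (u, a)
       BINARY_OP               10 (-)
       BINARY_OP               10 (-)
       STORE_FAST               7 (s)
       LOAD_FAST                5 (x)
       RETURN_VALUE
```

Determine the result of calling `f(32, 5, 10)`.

LOAD_FAST_LOAD_FAST a,b → push 32,5. Stack: [32, 5]
BINARY_OP + → 32 + 5 = 37. Stack: [37]
LOAD_FAST_LOAD_FAST b,a → push 5,32. Stack: [37, 5, 32]
BINARY_OP // → 5 // 32 = 0. Stack: [37, 0]
BINARY_OP & → 37 & 0 = 0. Stack: [0]
STORE_FAST u → u=0. Stack: []
LOAD_FAST_LOAD_FAST u,a → push 0,32. Stack: [0, 32]
BINARY_OP - → 0 - 32 = -32. Stack: [-32]
STORE_FAST p → p=-32. Stack: []
LOAD_FAST_LOAD_FAST p,c → push -32,10. Stack: [-32, 10]
COMPARE_OP bool(<=) → -32 vs 10 = True. Stack: [True]
POP_JUMP_IF_FALSE → pop True; no jump. Stack: []
LOAD_FAST_LOAD_FAST b,p → push 5,-32. Stack: [5, -32]
BINARY_OP | → 5 | -32 = -27. Stack: [-27]
STORE_FAST x → x=-27. Stack: []
LOAD_FAST_LOAD_FAST a,p → push 32,-32. Stack: [32, -32]
BINARY_OP + → 32 + -32 = 0. Stack: [0]
LOAD_CONST → push 9. Stack: [0, 9]
BINARY_OP | → 0 | 9 = 9. Stack: [9]
STORE_FAST k → k=9. Stack: []
LOAD_FAST_LOAD_FAST u,a → push 0,32. Stack: [0, 32]
BINARY_OP % → 0 % 32 = 0. Stack: [0]
STORE_FAST s → s=0. Stack: []
LOAD_FAST x → push -27. Stack: [-27]
RETURN_VALUE → return -27.

-27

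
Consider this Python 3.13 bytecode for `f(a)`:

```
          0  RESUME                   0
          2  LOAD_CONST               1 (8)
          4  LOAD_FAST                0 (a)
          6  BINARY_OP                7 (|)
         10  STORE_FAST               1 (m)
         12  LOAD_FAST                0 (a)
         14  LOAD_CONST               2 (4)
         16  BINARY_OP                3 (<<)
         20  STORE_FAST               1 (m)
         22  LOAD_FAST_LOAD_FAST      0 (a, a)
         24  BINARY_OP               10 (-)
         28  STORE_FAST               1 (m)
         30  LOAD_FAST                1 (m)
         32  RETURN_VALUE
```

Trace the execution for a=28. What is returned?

0

LOAD_CONST → push 8. Stack: [8]
LOAD_FAST a → push 28. Stack: [8, 28]
BINARY_OP | → 8 | 28 = 28. Stack: [28]
STORE_FAST m → m=28. Stack: []
LOAD_FAST a → push 28. Stack: [28]
LOAD_CONST → push 4. Stack: [28, 4]
BINARY_OP << → 28 << 4 = 448. Stack: [448]
STORE_FAST m → m=448. Stack: []
LOAD_FAST_LOAD_FAST a,a → push 28,28. Stack: [28, 28]
BINARY_OP - → 28 - 28 = 0. Stack: [0]
STORE_FAST m → m=0. Stack: []
LOAD_FAST m → push 0. Stack: [0]
RETURN_VALUE → return 0.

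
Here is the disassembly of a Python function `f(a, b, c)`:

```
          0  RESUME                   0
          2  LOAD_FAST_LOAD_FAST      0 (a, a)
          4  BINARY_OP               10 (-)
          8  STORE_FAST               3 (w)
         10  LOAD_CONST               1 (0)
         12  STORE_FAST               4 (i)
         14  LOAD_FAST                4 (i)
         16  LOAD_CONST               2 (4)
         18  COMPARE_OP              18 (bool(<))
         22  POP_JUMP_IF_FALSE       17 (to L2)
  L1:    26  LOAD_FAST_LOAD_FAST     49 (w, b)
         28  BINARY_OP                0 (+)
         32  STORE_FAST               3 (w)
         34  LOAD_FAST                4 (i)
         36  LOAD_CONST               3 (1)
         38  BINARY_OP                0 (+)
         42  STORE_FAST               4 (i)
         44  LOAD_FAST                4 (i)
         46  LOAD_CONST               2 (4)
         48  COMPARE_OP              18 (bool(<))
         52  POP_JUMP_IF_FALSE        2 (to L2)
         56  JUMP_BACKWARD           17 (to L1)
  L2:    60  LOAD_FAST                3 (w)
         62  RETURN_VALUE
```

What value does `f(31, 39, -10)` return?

LOAD_FAST_LOAD_FAST a,a → push 31,31. Stack: [31, 31]
BINARY_OP - → 31 - 31 = 0. Stack: [0]
STORE_FAST w → w=0. Stack: []
LOAD_CONST → push 0. Stack: [0]
STORE_FAST i → i=0. Stack: []
LOAD_FAST i → push 0. Stack: [0]
LOAD_CONST → push 4. Stack: [0, 4]
COMPARE_OP bool(<) → 0 vs 4 = True. Stack: [True]
POP_JUMP_IF_FALSE → pop True; no jump. Stack: []
LOAD_FAST_LOAD_FAST w,b → push 0,39. Stack: [0, 39]
BINARY_OP + → 0 + 39 = 39. Stack: [39]
STORE_FAST w → w=39. Stack: []
LOAD_FAST i → push 0. Stack: [0]
LOAD_CONST → push 1. Stack: [0, 1]
BINARY_OP + → 0 + 1 = 1. Stack: [1]
STORE_FAST i → i=1. Stack: []
LOAD_FAST i → push 1. Stack: [1]
LOAD_CONST → push 4. Stack: [1, 4]
COMPARE_OP bool(<) → 1 vs 4 = True. Stack: [True]
POP_JUMP_IF_FALSE → pop True; no jump. Stack: []
LOAD_FAST_LOAD_FAST w,b → push 39,39. Stack: [39, 39]
BINARY_OP + → 39 + 39 = 78. Stack: [78]
STORE_FAST w → w=78. Stack: []
LOAD_FAST i → push 1. Stack: [1]
LOAD_CONST → push 1. Stack: [1, 1]
BINARY_OP + → 1 + 1 = 2. Stack: [2]
STORE_FAST i → i=2. Stack: []
LOAD_FAST i → push 2. Stack: [2]
LOAD_CONST → push 4. Stack: [2, 4]
COMPARE_OP bool(<) → 2 vs 4 = True. Stack: [True]
POP_JUMP_IF_FALSE → pop True; no jump. Stack: []
LOAD_FAST_LOAD_FAST w,b → push 78,39. Stack: [78, 39]
BINARY_OP + → 78 + 39 = 117. Stack: [117]
STORE_FAST w → w=117. Stack: []
LOAD_FAST i → push 2. Stack: [2]
LOAD_CONST → push 1. Stack: [2, 1]
BINARY_OP + → 2 + 1 = 3. Stack: [3]
STORE_FAST i → i=3. Stack: []
LOAD_FAST i → push 3. Stack: [3]
LOAD_CONST → push 4. Stack: [3, 4]
COMPARE_OP bool(<) → 3 vs 4 = True. Stack: [True]
POP_JUMP_IF_FALSE → pop True; no jump. Stack: []
LOAD_FAST_LOAD_FAST w,b → push 117,39. Stack: [117, 39]
BINARY_OP + → 117 + 39 = 156. Stack: [156]
STORE_FAST w → w=156. Stack: []
LOAD_FAST i → push 3. Stack: [3]
LOAD_CONST → push 1. Stack: [3, 1]
BINARY_OP + → 3 + 1 = 4. Stack: [4]
STORE_FAST i → i=4. Stack: []
LOAD_FAST i → push 4. Stack: [4]
LOAD_CONST → push 4. Stack: [4, 4]
COMPARE_OP bool(<) → 4 vs 4 = False. Stack: [False]
POP_JUMP_IF_FALSE → pop False; jump. Stack: []
LOAD_FAST w → push 156. Stack: [156]
RETURN_VALUE → return 156.

156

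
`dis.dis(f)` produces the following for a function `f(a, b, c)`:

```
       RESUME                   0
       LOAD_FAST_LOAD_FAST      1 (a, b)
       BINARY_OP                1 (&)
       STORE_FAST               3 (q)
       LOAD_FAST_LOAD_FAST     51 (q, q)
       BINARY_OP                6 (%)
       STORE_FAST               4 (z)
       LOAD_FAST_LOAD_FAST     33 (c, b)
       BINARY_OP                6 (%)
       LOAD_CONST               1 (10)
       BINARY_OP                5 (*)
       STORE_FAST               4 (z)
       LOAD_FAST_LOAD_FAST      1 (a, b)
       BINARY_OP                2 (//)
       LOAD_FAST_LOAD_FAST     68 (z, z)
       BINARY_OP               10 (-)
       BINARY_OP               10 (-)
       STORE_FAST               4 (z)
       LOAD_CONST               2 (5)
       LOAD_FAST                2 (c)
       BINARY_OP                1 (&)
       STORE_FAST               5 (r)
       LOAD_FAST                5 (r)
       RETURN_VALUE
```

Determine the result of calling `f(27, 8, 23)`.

LOAD_FAST_LOAD_FAST a,b → push 27,8. Stack: [27, 8]
BINARY_OP & → 27 & 8 = 8. Stack: [8]
STORE_FAST q → q=8. Stack: []
LOAD_FAST_LOAD_FAST q,q → push 8,8. Stack: [8, 8]
BINARY_OP % → 8 % 8 = 0. Stack: [0]
STORE_FAST z → z=0. Stack: []
LOAD_FAST_LOAD_FAST c,b → push 23,8. Stack: [23, 8]
BINARY_OP % → 23 % 8 = 7. Stack: [7]
LOAD_CONST → push 10. Stack: [7, 10]
BINARY_OP * → 7 * 10 = 70. Stack: [70]
STORE_FAST z → z=70. Stack: []
LOAD_FAST_LOAD_FAST a,b → push 27,8. Stack: [27, 8]
BINARY_OP // → 27 // 8 = 3. Stack: [3]
LOAD_FAST_LOAD_FAST z,z → push 70,70. Stack: [3, 70, 70]
BINARY_OP - → 70 - 70 = 0. Stack: [3, 0]
BINARY_OP - → 3 - 0 = 3. Stack: [3]
STORE_FAST z → z=3. Stack: []
LOAD_CONST → push 5. Stack: [5]
LOAD_FAST c → push 23. Stack: [5, 23]
BINARY_OP & → 5 & 23 = 5. Stack: [5]
STORE_FAST r → r=5. Stack: []
LOAD_FAST r → push 5. Stack: [5]
RETURN_VALUE → return 5.

5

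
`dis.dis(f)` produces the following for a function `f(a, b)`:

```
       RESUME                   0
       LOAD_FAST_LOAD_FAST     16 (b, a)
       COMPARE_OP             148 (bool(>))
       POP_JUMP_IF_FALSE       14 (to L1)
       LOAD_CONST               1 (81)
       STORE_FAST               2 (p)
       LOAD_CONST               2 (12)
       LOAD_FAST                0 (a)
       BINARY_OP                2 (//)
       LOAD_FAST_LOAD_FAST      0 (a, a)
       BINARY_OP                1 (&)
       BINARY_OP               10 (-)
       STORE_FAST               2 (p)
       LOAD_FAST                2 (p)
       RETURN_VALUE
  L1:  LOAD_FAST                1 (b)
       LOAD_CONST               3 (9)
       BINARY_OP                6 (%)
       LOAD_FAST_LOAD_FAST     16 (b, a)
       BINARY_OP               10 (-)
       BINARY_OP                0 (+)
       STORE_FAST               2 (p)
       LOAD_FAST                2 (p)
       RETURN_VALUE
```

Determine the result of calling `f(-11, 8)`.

LOAD_FAST_LOAD_FAST b,a → push 8,-11. Stack: [8, -11]
COMPARE_OP bool(>) → 8 vs -11 = True. Stack: [True]
POP_JUMP_IF_FALSE → pop True; no jump. Stack: []
LOAD_CONST → push 81. Stack: [81]
STORE_FAST p → p=81. Stack: []
LOAD_CONST → push 12. Stack: [12]
LOAD_FAST a → push -11. Stack: [12, -11]
BINARY_OP // → 12 // -11 = -2. Stack: [-2]
LOAD_FAST_LOAD_FAST a,a → push -11,-11. Stack: [-2, -11, -11]
BINARY_OP & → -11 & -11 = -11. Stack: [-2, -11]
BINARY_OP - → -2 - -11 = 9. Stack: [9]
STORE_FAST p → p=9. Stack: []
LOAD_FAST p → push 9. Stack: [9]
RETURN_VALUE → return 9.

9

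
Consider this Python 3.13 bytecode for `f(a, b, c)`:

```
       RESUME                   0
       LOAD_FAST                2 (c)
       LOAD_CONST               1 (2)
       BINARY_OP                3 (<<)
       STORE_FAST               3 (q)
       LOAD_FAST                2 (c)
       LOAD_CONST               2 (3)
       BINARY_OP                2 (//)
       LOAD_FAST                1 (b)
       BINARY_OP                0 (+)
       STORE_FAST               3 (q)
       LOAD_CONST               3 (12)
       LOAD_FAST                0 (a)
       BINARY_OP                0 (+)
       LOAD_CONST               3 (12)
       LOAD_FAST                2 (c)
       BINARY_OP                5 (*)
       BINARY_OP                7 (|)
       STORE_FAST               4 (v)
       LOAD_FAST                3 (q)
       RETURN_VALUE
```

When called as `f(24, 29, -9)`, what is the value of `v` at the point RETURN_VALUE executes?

-76

LOAD_FAST c → push -9. Stack: [-9]
LOAD_CONST → push 2. Stack: [-9, 2]
BINARY_OP << → -9 << 2 = -36. Stack: [-36]
STORE_FAST q → q=-36. Stack: []
LOAD_FAST c → push -9. Stack: [-9]
LOAD_CONST → push 3. Stack: [-9, 3]
BINARY_OP // → -9 // 3 = -3. Stack: [-3]
LOAD_FAST b → push 29. Stack: [-3, 29]
BINARY_OP + → -3 + 29 = 26. Stack: [26]
STORE_FAST q → q=26. Stack: []
LOAD_CONST → push 12. Stack: [12]
LOAD_FAST a → push 24. Stack: [12, 24]
BINARY_OP + → 12 + 24 = 36. Stack: [36]
LOAD_CONST → push 12. Stack: [36, 12]
LOAD_FAST c → push -9. Stack: [36, 12, -9]
BINARY_OP * → 12 * -9 = -108. Stack: [36, -108]
BINARY_OP | → 36 | -108 = -76. Stack: [-76]
STORE_FAST v → v=-76. Stack: []
LOAD_FAST q → push 26. Stack: [26]
RETURN_VALUE → return 26.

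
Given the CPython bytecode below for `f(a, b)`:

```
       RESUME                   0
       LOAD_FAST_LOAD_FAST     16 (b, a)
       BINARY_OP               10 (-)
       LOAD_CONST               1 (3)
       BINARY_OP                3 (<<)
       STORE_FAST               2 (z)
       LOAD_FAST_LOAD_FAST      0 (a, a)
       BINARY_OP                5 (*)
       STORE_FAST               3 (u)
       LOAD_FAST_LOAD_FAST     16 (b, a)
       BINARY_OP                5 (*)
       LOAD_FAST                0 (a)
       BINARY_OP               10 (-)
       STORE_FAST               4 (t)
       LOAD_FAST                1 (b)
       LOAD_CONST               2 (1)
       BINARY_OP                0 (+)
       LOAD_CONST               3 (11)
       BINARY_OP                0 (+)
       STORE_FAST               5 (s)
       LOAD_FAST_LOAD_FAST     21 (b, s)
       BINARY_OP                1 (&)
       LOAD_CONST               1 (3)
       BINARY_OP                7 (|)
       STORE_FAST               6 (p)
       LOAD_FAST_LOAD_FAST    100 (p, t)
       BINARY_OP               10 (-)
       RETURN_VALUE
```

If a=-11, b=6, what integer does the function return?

LOAD_FAST_LOAD_FAST b,a → push 6,-11. Stack: [6, -11]
BINARY_OP - → 6 - -11 = 17. Stack: [17]
LOAD_CONST → push 3. Stack: [17, 3]
BINARY_OP << → 17 << 3 = 136. Stack: [136]
STORE_FAST z → z=136. Stack: []
LOAD_FAST_LOAD_FAST a,a → push -11,-11. Stack: [-11, -11]
BINARY_OP * → -11 * -11 = 121. Stack: [121]
STORE_FAST u → u=121. Stack: []
LOAD_FAST_LOAD_FAST b,a → push 6,-11. Stack: [6, -11]
BINARY_OP * → 6 * -11 = -66. Stack: [-66]
LOAD_FAST a → push -11. Stack: [-66, -11]
BINARY_OP - → -66 - -11 = -55. Stack: [-55]
STORE_FAST t → t=-55. Stack: []
LOAD_FAST b → push 6. Stack: [6]
LOAD_CONST → push 1. Stack: [6, 1]
BINARY_OP + → 6 + 1 = 7. Stack: [7]
LOAD_CONST → push 11. Stack: [7, 11]
BINARY_OP + → 7 + 11 = 18. Stack: [18]
STORE_FAST s → s=18. Stack: []
LOAD_FAST_LOAD_FAST b,s → push 6,18. Stack: [6, 18]
BINARY_OP & → 6 & 18 = 2. Stack: [2]
LOAD_CONST → push 3. Stack: [2, 3]
BINARY_OP | → 2 | 3 = 3. Stack: [3]
STORE_FAST p → p=3. Stack: []
LOAD_FAST_LOAD_FAST p,t → push 3,-55. Stack: [3, -55]
BINARY_OP - → 3 - -55 = 58. Stack: [58]
RETURN_VALUE → return 58.

58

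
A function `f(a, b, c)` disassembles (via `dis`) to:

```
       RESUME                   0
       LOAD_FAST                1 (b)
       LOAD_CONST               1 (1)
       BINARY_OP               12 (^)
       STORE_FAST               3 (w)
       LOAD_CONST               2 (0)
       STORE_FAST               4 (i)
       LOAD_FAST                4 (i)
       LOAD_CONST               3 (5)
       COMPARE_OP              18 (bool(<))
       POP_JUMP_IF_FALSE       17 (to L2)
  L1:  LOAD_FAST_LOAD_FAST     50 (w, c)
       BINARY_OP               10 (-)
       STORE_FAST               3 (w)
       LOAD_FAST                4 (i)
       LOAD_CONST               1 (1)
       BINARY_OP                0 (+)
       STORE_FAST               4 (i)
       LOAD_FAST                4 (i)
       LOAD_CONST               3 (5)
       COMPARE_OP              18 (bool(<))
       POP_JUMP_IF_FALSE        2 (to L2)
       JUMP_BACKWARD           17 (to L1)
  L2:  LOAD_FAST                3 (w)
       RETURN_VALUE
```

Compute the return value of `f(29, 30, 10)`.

LOAD_FAST b → push 30
LOAD_CONST → push 1
BINARY_OP ^ → 30 ^ 1 = 31
STORE_FAST w → w=31
LOAD_CONST → push 0
STORE_FAST i → i=0
LOAD_FAST i → push 0
LOAD_CONST → push 5
COMPARE_OP bool(<) → 0 vs 5 = True
POP_JUMP_IF_FALSE → pop True; no jump
LOAD_FAST_LOAD_FAST w,c → push 31,10
BINARY_OP - → 31 - 10 = 21
STORE_FAST w → w=21
LOAD_FAST i → push 0
LOAD_CONST → push 1
BINARY_OP + → 0 + 1 = 1
STORE_FAST i → i=1
LOAD_FAST i → push 1
LOAD_CONST → push 5
COMPARE_OP bool(<) → 1 vs 5 = True
POP_JUMP_IF_FALSE → pop True; no jump
LOAD_FAST_LOAD_FAST w,c → push 21,10
BINARY_OP - → 21 - 10 = 11
STORE_FAST w → w=11
LOAD_FAST i → push 1
LOAD_CONST → push 1
BINARY_OP + → 1 + 1 = 2
STORE_FAST i → i=2
LOAD_FAST i → push 2
LOAD_CONST → push 5
COMPARE_OP bool(<) → 2 vs 5 = True
POP_JUMP_IF_FALSE → pop True; no jump
LOAD_FAST_LOAD_FAST w,c → push 11,10
BINARY_OP - → 11 - 10 = 1
STORE_FAST w → w=1
LOAD_FAST i → push 2
LOAD_CONST → push 1
BINARY_OP + → 2 + 1 = 3
STORE_FAST i → i=3
LOAD_FAST i → push 3
LOAD_CONST → push 5
COMPARE_OP bool(<) → 3 vs 5 = True
POP_JUMP_IF_FALSE → pop True; no jump
LOAD_FAST_LOAD_FAST w,c → push 1,10
BINARY_OP - → 1 - 10 = -9
STORE_FAST w → w=-9
LOAD_FAST i → push 3
LOAD_CONST → push 1
BINARY_OP + → 3 + 1 = 4
STORE_FAST i → i=4
LOAD_FAST i → push 4
LOAD_CONST → push 5
COMPARE_OP bool(<) → 4 vs 5 = True
POP_JUMP_IF_FALSE → pop True; no jump
LOAD_FAST_LOAD_FAST w,c → push -9,10
BINARY_OP - → -9 - 10 = -19
STORE_FAST w → w=-19
LOAD_FAST i → push 4
LOAD_CONST → push 1
BINARY_OP + → 4 + 1 = 5
STORE_FAST i → i=5
LOAD_FAST i → push 5
LOAD_CONST → push 5
COMPARE_OP bool(<) → 5 vs 5 = False
POP_JUMP_IF_FALSE → pop False; jump
LOAD_FAST w → push -19
RETURN_VALUE → return -19.

-19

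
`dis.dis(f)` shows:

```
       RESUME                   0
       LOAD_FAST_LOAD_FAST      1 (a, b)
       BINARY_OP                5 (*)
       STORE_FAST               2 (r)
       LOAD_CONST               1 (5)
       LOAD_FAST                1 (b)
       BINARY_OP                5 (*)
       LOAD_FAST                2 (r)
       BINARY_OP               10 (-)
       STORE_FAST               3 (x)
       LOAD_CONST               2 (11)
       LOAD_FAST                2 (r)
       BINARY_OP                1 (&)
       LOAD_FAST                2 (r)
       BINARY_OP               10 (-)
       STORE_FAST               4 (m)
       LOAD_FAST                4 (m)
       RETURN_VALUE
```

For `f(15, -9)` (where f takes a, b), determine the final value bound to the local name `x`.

90

LOAD_FAST_LOAD_FAST a,b → push 15,-9. Stack: [15, -9]
BINARY_OP * → 15 * -9 = -135. Stack: [-135]
STORE_FAST r → r=-135. Stack: []
LOAD_CONST → push 5. Stack: [5]
LOAD_FAST b → push -9. Stack: [5, -9]
BINARY_OP * → 5 * -9 = -45. Stack: [-45]
LOAD_FAST r → push -135. Stack: [-45, -135]
BINARY_OP - → -45 - -135 = 90. Stack: [90]
STORE_FAST x → x=90. Stack: []
LOAD_CONST → push 11. Stack: [11]
LOAD_FAST r → push -135. Stack: [11, -135]
BINARY_OP & → 11 & -135 = 9. Stack: [9]
LOAD_FAST r → push -135. Stack: [9, -135]
BINARY_OP - → 9 - -135 = 144. Stack: [144]
STORE_FAST m → m=144. Stack: []
LOAD_FAST m → push 144. Stack: [144]
RETURN_VALUE → return 144.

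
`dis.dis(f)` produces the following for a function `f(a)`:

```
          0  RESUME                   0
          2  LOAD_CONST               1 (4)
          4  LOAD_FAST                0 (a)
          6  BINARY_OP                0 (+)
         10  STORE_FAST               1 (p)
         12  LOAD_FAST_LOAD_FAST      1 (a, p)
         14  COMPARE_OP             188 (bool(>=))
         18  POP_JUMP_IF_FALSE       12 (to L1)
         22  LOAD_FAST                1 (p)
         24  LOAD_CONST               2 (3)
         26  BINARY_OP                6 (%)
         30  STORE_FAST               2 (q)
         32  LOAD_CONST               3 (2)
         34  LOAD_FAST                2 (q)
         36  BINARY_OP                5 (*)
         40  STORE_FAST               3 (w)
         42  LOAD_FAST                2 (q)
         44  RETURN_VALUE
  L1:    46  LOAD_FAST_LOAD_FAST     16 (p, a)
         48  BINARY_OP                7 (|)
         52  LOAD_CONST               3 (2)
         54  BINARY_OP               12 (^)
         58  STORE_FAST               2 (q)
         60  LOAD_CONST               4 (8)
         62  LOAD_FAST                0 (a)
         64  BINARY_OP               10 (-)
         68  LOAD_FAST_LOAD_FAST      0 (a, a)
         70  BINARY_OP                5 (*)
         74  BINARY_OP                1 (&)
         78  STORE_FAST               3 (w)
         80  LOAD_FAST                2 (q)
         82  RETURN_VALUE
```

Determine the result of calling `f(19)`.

21

LOAD_CONST → push 4. Stack: [4]
LOAD_FAST a → push 19. Stack: [4, 19]
BINARY_OP + → 4 + 19 = 23. Stack: [23]
STORE_FAST p → p=23. Stack: []
LOAD_FAST_LOAD_FAST a,p → push 19,23. Stack: [19, 23]
COMPARE_OP bool(>=) → 19 vs 23 = False. Stack: [False]
POP_JUMP_IF_FALSE → pop False; jump. Stack: []
LOAD_FAST_LOAD_FAST p,a → push 23,19. Stack: [23, 19]
BINARY_OP | → 23 | 19 = 23. Stack: [23]
LOAD_CONST → push 2. Stack: [23, 2]
BINARY_OP ^ → 23 ^ 2 = 21. Stack: [21]
STORE_FAST q → q=21. Stack: []
LOAD_CONST → push 8. Stack: [8]
LOAD_FAST a → push 19. Stack: [8, 19]
BINARY_OP - → 8 - 19 = -11. Stack: [-11]
LOAD_FAST_LOAD_FAST a,a → push 19,19. Stack: [-11, 19, 19]
BINARY_OP * → 19 * 19 = 361. Stack: [-11, 361]
BINARY_OP & → -11 & 361 = 353. Stack: [353]
STORE_FAST w → w=353. Stack: []
LOAD_FAST q → push 21. Stack: [21]
RETURN_VALUE → return 21.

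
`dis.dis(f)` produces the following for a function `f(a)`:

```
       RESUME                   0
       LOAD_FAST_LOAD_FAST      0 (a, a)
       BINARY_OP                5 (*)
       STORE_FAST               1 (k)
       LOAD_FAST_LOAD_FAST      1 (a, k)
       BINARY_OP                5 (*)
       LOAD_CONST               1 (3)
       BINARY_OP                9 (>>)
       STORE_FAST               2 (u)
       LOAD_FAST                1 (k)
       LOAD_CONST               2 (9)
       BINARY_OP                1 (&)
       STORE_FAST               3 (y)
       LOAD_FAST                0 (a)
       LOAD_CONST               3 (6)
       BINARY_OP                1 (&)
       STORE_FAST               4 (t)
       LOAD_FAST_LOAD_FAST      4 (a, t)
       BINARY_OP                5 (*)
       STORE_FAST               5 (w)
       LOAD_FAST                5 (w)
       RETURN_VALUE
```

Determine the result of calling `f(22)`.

LOAD_FAST_LOAD_FAST a,a → push 22,22. Stack: [22, 22]
BINARY_OP * → 22 * 22 = 484. Stack: [484]
STORE_FAST k → k=484. Stack: []
LOAD_FAST_LOAD_FAST a,k → push 22,484. Stack: [22, 484]
BINARY_OP * → 22 * 484 = 10648. Stack: [10648]
LOAD_CONST → push 3. Stack: [10648, 3]
BINARY_OP >> → 10648 >> 3 = 1331. Stack: [1331]
STORE_FAST u → u=1331. Stack: []
LOAD_FAST k → push 484. Stack: [484]
LOAD_CONST → push 9. Stack: [484, 9]
BINARY_OP & → 484 & 9 = 0. Stack: [0]
STORE_FAST y → y=0. Stack: []
LOAD_FAST a → push 22. Stack: [22]
LOAD_CONST → push 6. Stack: [22, 6]
BINARY_OP & → 22 & 6 = 6. Stack: [6]
STORE_FAST t → t=6. Stack: []
LOAD_FAST_LOAD_FAST a,t → push 22,6. Stack: [22, 6]
BINARY_OP * → 22 * 6 = 132. Stack: [132]
STORE_FAST w → w=132. Stack: []
LOAD_FAST w → push 132. Stack: [132]
RETURN_VALUE → return 132.

132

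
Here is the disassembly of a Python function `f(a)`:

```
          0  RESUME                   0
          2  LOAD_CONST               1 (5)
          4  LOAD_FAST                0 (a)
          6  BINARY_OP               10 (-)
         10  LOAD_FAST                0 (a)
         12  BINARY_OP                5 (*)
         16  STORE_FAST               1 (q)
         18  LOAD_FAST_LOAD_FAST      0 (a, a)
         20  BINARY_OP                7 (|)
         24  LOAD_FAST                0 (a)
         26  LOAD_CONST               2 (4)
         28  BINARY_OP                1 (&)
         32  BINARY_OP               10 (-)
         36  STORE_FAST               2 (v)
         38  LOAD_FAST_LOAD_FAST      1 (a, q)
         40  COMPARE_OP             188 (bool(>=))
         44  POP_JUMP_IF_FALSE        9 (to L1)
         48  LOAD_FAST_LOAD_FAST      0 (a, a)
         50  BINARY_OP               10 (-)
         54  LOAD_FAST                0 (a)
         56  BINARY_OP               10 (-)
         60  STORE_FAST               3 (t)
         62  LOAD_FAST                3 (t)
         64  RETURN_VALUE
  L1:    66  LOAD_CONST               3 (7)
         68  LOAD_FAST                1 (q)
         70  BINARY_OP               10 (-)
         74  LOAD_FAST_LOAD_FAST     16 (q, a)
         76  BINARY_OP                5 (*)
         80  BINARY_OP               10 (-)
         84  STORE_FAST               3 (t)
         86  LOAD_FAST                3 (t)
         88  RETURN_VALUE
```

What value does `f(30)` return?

LOAD_CONST → push 5. Stack: [5]
LOAD_FAST a → push 30. Stack: [5, 30]
BINARY_OP - → 5 - 30 = -25. Stack: [-25]
LOAD_FAST a → push 30. Stack: [-25, 30]
BINARY_OP * → -25 * 30 = -750. Stack: [-750]
STORE_FAST q → q=-750. Stack: []
LOAD_FAST_LOAD_FAST a,a → push 30,30. Stack: [30, 30]
BINARY_OP | → 30 | 30 = 30. Stack: [30]
LOAD_FAST a → push 30. Stack: [30, 30]
LOAD_CONST → push 4. Stack: [30, 30, 4]
BINARY_OP & → 30 & 4 = 4. Stack: [30, 4]
BINARY_OP - → 30 - 4 = 26. Stack: [26]
STORE_FAST v → v=26. Stack: []
LOAD_FAST_LOAD_FAST a,q → push 30,-750. Stack: [30, -750]
COMPARE_OP bool(>=) → 30 vs -750 = True. Stack: [True]
POP_JUMP_IF_FALSE → pop True; no jump. Stack: []
LOAD_FAST_LOAD_FAST a,a → push 30,30. Stack: [30, 30]
BINARY_OP - → 30 - 30 = 0. Stack: [0]
LOAD_FAST a → push 30. Stack: [0, 30]
BINARY_OP - → 0 - 30 = -30. Stack: [-30]
STORE_FAST t → t=-30. Stack: []
LOAD_FAST t → push -30. Stack: [-30]
RETURN_VALUE → return -30.

-30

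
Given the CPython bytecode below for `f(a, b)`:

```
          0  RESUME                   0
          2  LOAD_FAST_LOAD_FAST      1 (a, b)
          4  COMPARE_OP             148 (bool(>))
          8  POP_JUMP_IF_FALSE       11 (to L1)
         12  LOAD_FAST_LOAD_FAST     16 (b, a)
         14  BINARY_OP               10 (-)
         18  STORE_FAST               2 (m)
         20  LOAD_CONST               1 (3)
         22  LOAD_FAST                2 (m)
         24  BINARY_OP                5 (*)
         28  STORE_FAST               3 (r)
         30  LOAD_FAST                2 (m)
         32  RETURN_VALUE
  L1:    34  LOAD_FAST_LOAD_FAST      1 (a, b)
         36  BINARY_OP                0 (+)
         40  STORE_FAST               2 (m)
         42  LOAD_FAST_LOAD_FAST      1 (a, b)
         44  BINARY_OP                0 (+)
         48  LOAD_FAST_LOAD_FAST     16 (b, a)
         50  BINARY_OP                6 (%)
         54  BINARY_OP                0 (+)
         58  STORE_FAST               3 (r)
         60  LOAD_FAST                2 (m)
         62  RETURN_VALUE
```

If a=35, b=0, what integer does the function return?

-35

LOAD_FAST_LOAD_FAST a,b → push 35,0. Stack: [35, 0]
COMPARE_OP bool(>) → 35 vs 0 = True. Stack: [True]
POP_JUMP_IF_FALSE → pop True; no jump. Stack: []
LOAD_FAST_LOAD_FAST b,a → push 0,35. Stack: [0, 35]
BINARY_OP - → 0 - 35 = -35. Stack: [-35]
STORE_FAST m → m=-35. Stack: []
LOAD_CONST → push 3. Stack: [3]
LOAD_FAST m → push -35. Stack: [3, -35]
BINARY_OP * → 3 * -35 = -105. Stack: [-105]
STORE_FAST r → r=-105. Stack: []
LOAD_FAST m → push -35. Stack: [-35]
RETURN_VALUE → return -35.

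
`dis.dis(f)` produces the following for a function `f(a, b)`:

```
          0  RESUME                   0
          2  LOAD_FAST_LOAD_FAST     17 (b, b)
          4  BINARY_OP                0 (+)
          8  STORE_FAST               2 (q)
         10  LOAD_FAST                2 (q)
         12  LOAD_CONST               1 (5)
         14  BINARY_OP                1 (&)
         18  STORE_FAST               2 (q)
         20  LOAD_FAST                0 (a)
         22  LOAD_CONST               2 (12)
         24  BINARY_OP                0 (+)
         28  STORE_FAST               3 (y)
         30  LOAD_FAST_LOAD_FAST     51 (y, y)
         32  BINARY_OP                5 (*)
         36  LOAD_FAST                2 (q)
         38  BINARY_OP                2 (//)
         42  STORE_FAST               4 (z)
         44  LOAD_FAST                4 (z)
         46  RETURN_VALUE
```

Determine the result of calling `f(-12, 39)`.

0

LOAD_FAST_LOAD_FAST b,b → push 39,39. Stack: [39, 39]
BINARY_OP + → 39 + 39 = 78. Stack: [78]
STORE_FAST q → q=78. Stack: []
LOAD_FAST q → push 78. Stack: [78]
LOAD_CONST → push 5. Stack: [78, 5]
BINARY_OP & → 78 & 5 = 4. Stack: [4]
STORE_FAST q → q=4. Stack: []
LOAD_FAST a → push -12. Stack: [-12]
LOAD_CONST → push 12. Stack: [-12, 12]
BINARY_OP + → -12 + 12 = 0. Stack: [0]
STORE_FAST y → y=0. Stack: []
LOAD_FAST_LOAD_FAST y,y → push 0,0. Stack: [0, 0]
BINARY_OP * → 0 * 0 = 0. Stack: [0]
LOAD_FAST q → push 4. Stack: [0, 4]
BINARY_OP // → 0 // 4 = 0. Stack: [0]
STORE_FAST z → z=0. Stack: []
LOAD_FAST z → push 0. Stack: [0]
RETURN_VALUE → return 0.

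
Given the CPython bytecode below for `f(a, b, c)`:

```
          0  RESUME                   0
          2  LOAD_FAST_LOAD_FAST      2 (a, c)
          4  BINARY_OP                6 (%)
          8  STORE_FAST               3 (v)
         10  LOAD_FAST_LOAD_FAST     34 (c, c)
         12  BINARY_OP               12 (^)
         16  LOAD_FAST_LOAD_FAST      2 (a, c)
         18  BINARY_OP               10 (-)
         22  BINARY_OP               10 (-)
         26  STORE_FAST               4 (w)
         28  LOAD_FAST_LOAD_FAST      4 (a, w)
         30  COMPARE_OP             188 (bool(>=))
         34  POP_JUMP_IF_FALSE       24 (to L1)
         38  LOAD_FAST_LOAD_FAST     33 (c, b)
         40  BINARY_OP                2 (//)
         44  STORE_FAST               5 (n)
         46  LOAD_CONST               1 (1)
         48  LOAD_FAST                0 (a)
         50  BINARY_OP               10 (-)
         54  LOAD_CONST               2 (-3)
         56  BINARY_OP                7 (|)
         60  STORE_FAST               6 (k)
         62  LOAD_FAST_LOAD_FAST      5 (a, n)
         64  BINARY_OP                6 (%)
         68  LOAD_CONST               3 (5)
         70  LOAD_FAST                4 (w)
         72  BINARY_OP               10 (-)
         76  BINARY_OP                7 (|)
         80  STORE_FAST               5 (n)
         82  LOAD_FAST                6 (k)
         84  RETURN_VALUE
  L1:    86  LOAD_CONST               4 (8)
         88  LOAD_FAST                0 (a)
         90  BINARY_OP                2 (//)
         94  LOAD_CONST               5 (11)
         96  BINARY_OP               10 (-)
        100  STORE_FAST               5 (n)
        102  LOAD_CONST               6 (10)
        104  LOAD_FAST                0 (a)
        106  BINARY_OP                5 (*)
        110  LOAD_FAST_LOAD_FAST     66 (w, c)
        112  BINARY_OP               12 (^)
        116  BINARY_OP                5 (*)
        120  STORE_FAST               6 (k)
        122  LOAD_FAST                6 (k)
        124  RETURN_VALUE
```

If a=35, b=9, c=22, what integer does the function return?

LOAD_FAST_LOAD_FAST a,c → push 35,22. Stack: [35, 22]
BINARY_OP % → 35 % 22 = 13. Stack: [13]
STORE_FAST v → v=13. Stack: []
LOAD_FAST_LOAD_FAST c,c → push 22,22. Stack: [22, 22]
BINARY_OP ^ → 22 ^ 22 = 0. Stack: [0]
LOAD_FAST_LOAD_FAST a,c → push 35,22. Stack: [0, 35, 22]
BINARY_OP - → 35 - 22 = 13. Stack: [0, 13]
BINARY_OP - → 0 - 13 = -13. Stack: [-13]
STORE_FAST w → w=-13. Stack: []
LOAD_FAST_LOAD_FAST a,w → push 35,-13. Stack: [35, -13]
COMPARE_OP bool(>=) → 35 vs -13 = True. Stack: [True]
POP_JUMP_IF_FALSE → pop True; no jump. Stack: []
LOAD_FAST_LOAD_FAST c,b → push 22,9. Stack: [22, 9]
BINARY_OP // → 22 // 9 = 2. Stack: [2]
STORE_FAST n → n=2. Stack: []
LOAD_CONST → push 1. Stack: [1]
LOAD_FAST a → push 35. Stack: [1, 35]
BINARY_OP - → 1 - 35 = -34. Stack: [-34]
LOAD_CONST → push -3. Stack: [-34, -3]
BINARY_OP | → -34 | -3 = -1. Stack: [-1]
STORE_FAST k → k=-1. Stack: []
LOAD_FAST_LOAD_FAST a,n → push 35,2. Stack: [35, 2]
BINARY_OP % → 35 % 2 = 1. Stack: [1]
LOAD_CONST → push 5. Stack: [1, 5]
LOAD_FAST w → push -13. Stack: [1, 5, -13]
BINARY_OP - → 5 - -13 = 18. Stack: [1, 18]
BINARY_OP | → 1 | 18 = 19. Stack: [19]
STORE_FAST n → n=19. Stack: []
LOAD_FAST k → push -1. Stack: [-1]
RETURN_VALUE → return -1.

-1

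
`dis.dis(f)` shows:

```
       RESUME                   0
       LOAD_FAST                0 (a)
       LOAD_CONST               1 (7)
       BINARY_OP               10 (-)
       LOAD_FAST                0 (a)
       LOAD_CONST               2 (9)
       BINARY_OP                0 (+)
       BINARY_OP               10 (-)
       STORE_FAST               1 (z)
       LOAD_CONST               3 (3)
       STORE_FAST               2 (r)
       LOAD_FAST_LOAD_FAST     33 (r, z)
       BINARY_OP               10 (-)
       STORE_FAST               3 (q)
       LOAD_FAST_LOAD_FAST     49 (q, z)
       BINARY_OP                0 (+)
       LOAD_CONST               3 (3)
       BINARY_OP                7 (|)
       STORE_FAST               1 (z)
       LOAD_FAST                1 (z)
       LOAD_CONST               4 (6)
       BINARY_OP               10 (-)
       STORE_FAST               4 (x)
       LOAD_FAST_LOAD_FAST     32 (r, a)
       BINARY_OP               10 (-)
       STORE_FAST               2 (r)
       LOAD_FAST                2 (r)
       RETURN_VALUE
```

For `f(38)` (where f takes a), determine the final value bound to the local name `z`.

3

LOAD_FAST a → push 38. Stack: [38]
LOAD_CONST → push 7. Stack: [38, 7]
BINARY_OP - → 38 - 7 = 31. Stack: [31]
LOAD_FAST a → push 38. Stack: [31, 38]
LOAD_CONST → push 9. Stack: [31, 38, 9]
BINARY_OP + → 38 + 9 = 47. Stack: [31, 47]
BINARY_OP - → 31 - 47 = -16. Stack: [-16]
STORE_FAST z → z=-16. Stack: []
LOAD_CONST → push 3. Stack: [3]
STORE_FAST r → r=3. Stack: []
LOAD_FAST_LOAD_FAST r,z → push 3,-16. Stack: [3, -16]
BINARY_OP - → 3 - -16 = 19. Stack: [19]
STORE_FAST q → q=19. Stack: []
LOAD_FAST_LOAD_FAST q,z → push 19,-16. Stack: [19, -16]
BINARY_OP + → 19 + -16 = 3. Stack: [3]
LOAD_CONST → push 3. Stack: [3, 3]
BINARY_OP | → 3 | 3 = 3. Stack: [3]
STORE_FAST z → z=3. Stack: []
LOAD_FAST z → push 3. Stack: [3]
LOAD_CONST → push 6. Stack: [3, 6]
BINARY_OP - → 3 - 6 = -3. Stack: [-3]
STORE_FAST x → x=-3. Stack: []
LOAD_FAST_LOAD_FAST r,a → push 3,38. Stack: [3, 38]
BINARY_OP - → 3 - 38 = -35. Stack: [-35]
STORE_FAST r → r=-35. Stack: []
LOAD_FAST r → push -35. Stack: [-35]
RETURN_VALUE → return -35.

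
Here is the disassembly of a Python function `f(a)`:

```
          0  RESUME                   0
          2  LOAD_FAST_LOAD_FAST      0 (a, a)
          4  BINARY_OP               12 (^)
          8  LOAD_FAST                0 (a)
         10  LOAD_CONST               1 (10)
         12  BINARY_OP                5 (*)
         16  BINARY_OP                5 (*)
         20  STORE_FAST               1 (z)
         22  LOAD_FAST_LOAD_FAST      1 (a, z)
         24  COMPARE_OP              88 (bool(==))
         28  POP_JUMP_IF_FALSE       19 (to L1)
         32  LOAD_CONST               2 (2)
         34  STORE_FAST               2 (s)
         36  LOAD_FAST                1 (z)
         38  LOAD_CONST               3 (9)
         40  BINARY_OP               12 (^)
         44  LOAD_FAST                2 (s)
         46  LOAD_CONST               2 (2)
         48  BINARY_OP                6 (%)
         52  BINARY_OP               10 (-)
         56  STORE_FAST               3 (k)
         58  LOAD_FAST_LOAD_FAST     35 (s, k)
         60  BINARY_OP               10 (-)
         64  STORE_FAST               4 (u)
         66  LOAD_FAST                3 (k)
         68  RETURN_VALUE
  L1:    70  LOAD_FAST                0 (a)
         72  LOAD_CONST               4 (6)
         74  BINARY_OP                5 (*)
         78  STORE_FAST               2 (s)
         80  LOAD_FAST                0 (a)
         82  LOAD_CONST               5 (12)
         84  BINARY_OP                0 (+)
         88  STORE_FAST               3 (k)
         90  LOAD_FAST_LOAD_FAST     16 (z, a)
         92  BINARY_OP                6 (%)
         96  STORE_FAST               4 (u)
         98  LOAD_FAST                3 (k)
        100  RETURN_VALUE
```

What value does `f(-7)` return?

5

LOAD_FAST_LOAD_FAST a,a → push -7,-7. Stack: [-7, -7]
BINARY_OP ^ → -7 ^ -7 = 0. Stack: [0]
LOAD_FAST a → push -7. Stack: [0, -7]
LOAD_CONST → push 10. Stack: [0, -7, 10]
BINARY_OP * → -7 * 10 = -70. Stack: [0, -70]
BINARY_OP * → 0 * -70 = 0. Stack: [0]
STORE_FAST z → z=0. Stack: []
LOAD_FAST_LOAD_FAST a,z → push -7,0. Stack: [-7, 0]
COMPARE_OP bool(==) → -7 vs 0 = False. Stack: [False]
POP_JUMP_IF_FALSE → pop False; jump. Stack: []
LOAD_FAST a → push -7. Stack: [-7]
LOAD_CONST → push 6. Stack: [-7, 6]
BINARY_OP * → -7 * 6 = -42. Stack: [-42]
STORE_FAST s → s=-42. Stack: []
LOAD_FAST a → push -7. Stack: [-7]
LOAD_CONST → push 12. Stack: [-7, 12]
BINARY_OP + → -7 + 12 = 5. Stack: [5]
STORE_FAST k → k=5. Stack: []
LOAD_FAST_LOAD_FAST z,a → push 0,-7. Stack: [0, -7]
BINARY_OP % → 0 % -7 = 0. Stack: [0]
STORE_FAST u → u=0. Stack: []
LOAD_FAST k → push 5. Stack: [5]
RETURN_VALUE → return 5.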